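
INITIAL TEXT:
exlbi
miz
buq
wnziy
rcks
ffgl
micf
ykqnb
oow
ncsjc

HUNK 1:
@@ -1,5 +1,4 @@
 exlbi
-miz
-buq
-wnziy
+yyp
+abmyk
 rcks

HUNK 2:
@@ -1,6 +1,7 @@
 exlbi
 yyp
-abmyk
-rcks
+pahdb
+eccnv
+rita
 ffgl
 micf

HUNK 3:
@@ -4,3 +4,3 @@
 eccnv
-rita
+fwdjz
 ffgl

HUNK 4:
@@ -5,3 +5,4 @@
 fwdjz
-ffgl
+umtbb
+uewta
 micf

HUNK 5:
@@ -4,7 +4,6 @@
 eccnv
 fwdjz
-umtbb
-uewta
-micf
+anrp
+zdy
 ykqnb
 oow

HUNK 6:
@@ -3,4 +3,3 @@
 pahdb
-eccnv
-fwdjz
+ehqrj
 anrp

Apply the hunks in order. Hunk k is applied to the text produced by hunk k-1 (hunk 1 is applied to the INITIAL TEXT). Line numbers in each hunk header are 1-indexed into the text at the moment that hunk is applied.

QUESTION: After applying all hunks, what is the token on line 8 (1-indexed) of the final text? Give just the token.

Answer: oow

Derivation:
Hunk 1: at line 1 remove [miz,buq,wnziy] add [yyp,abmyk] -> 9 lines: exlbi yyp abmyk rcks ffgl micf ykqnb oow ncsjc
Hunk 2: at line 1 remove [abmyk,rcks] add [pahdb,eccnv,rita] -> 10 lines: exlbi yyp pahdb eccnv rita ffgl micf ykqnb oow ncsjc
Hunk 3: at line 4 remove [rita] add [fwdjz] -> 10 lines: exlbi yyp pahdb eccnv fwdjz ffgl micf ykqnb oow ncsjc
Hunk 4: at line 5 remove [ffgl] add [umtbb,uewta] -> 11 lines: exlbi yyp pahdb eccnv fwdjz umtbb uewta micf ykqnb oow ncsjc
Hunk 5: at line 4 remove [umtbb,uewta,micf] add [anrp,zdy] -> 10 lines: exlbi yyp pahdb eccnv fwdjz anrp zdy ykqnb oow ncsjc
Hunk 6: at line 3 remove [eccnv,fwdjz] add [ehqrj] -> 9 lines: exlbi yyp pahdb ehqrj anrp zdy ykqnb oow ncsjc
Final line 8: oow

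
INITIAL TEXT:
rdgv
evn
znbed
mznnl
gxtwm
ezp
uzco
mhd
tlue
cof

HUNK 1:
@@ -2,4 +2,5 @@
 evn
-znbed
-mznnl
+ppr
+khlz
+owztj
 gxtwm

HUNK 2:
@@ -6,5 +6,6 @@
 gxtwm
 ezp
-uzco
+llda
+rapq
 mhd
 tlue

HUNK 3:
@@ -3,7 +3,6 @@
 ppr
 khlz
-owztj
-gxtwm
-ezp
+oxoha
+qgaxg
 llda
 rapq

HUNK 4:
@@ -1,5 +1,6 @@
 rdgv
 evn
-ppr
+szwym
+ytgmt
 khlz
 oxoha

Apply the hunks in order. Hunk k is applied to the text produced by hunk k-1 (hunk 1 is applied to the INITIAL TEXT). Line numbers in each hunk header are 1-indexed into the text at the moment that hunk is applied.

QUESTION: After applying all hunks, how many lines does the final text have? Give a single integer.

Answer: 12

Derivation:
Hunk 1: at line 2 remove [znbed,mznnl] add [ppr,khlz,owztj] -> 11 lines: rdgv evn ppr khlz owztj gxtwm ezp uzco mhd tlue cof
Hunk 2: at line 6 remove [uzco] add [llda,rapq] -> 12 lines: rdgv evn ppr khlz owztj gxtwm ezp llda rapq mhd tlue cof
Hunk 3: at line 3 remove [owztj,gxtwm,ezp] add [oxoha,qgaxg] -> 11 lines: rdgv evn ppr khlz oxoha qgaxg llda rapq mhd tlue cof
Hunk 4: at line 1 remove [ppr] add [szwym,ytgmt] -> 12 lines: rdgv evn szwym ytgmt khlz oxoha qgaxg llda rapq mhd tlue cof
Final line count: 12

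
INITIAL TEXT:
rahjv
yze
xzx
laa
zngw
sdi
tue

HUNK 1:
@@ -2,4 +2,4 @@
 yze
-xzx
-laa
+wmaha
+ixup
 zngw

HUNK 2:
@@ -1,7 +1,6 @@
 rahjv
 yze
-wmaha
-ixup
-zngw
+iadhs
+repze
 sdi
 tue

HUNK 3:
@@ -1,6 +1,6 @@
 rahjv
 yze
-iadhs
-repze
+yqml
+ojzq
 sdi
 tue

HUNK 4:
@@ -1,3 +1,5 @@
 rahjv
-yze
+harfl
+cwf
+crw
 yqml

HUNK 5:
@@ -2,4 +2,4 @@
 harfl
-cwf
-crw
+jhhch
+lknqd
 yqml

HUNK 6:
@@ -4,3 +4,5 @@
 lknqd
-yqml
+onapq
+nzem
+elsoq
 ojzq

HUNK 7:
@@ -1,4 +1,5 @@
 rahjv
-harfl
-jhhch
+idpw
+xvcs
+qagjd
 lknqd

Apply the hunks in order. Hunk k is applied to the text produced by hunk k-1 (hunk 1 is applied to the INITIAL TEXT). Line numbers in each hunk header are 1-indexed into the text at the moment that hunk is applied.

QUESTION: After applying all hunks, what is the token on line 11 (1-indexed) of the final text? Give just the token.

Hunk 1: at line 2 remove [xzx,laa] add [wmaha,ixup] -> 7 lines: rahjv yze wmaha ixup zngw sdi tue
Hunk 2: at line 1 remove [wmaha,ixup,zngw] add [iadhs,repze] -> 6 lines: rahjv yze iadhs repze sdi tue
Hunk 3: at line 1 remove [iadhs,repze] add [yqml,ojzq] -> 6 lines: rahjv yze yqml ojzq sdi tue
Hunk 4: at line 1 remove [yze] add [harfl,cwf,crw] -> 8 lines: rahjv harfl cwf crw yqml ojzq sdi tue
Hunk 5: at line 2 remove [cwf,crw] add [jhhch,lknqd] -> 8 lines: rahjv harfl jhhch lknqd yqml ojzq sdi tue
Hunk 6: at line 4 remove [yqml] add [onapq,nzem,elsoq] -> 10 lines: rahjv harfl jhhch lknqd onapq nzem elsoq ojzq sdi tue
Hunk 7: at line 1 remove [harfl,jhhch] add [idpw,xvcs,qagjd] -> 11 lines: rahjv idpw xvcs qagjd lknqd onapq nzem elsoq ojzq sdi tue
Final line 11: tue

Answer: tue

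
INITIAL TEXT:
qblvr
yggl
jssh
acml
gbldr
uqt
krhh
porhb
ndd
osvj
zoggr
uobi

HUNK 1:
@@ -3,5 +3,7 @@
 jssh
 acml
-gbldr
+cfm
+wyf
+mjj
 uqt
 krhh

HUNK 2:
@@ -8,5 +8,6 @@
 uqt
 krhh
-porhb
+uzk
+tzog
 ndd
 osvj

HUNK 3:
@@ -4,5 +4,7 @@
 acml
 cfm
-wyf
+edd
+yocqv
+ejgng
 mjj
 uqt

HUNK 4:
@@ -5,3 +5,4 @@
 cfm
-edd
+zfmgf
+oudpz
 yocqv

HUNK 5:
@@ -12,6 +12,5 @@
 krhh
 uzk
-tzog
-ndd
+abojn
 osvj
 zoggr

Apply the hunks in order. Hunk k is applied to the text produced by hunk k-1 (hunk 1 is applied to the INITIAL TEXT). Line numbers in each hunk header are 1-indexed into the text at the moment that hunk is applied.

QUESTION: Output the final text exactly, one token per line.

Answer: qblvr
yggl
jssh
acml
cfm
zfmgf
oudpz
yocqv
ejgng
mjj
uqt
krhh
uzk
abojn
osvj
zoggr
uobi

Derivation:
Hunk 1: at line 3 remove [gbldr] add [cfm,wyf,mjj] -> 14 lines: qblvr yggl jssh acml cfm wyf mjj uqt krhh porhb ndd osvj zoggr uobi
Hunk 2: at line 8 remove [porhb] add [uzk,tzog] -> 15 lines: qblvr yggl jssh acml cfm wyf mjj uqt krhh uzk tzog ndd osvj zoggr uobi
Hunk 3: at line 4 remove [wyf] add [edd,yocqv,ejgng] -> 17 lines: qblvr yggl jssh acml cfm edd yocqv ejgng mjj uqt krhh uzk tzog ndd osvj zoggr uobi
Hunk 4: at line 5 remove [edd] add [zfmgf,oudpz] -> 18 lines: qblvr yggl jssh acml cfm zfmgf oudpz yocqv ejgng mjj uqt krhh uzk tzog ndd osvj zoggr uobi
Hunk 5: at line 12 remove [tzog,ndd] add [abojn] -> 17 lines: qblvr yggl jssh acml cfm zfmgf oudpz yocqv ejgng mjj uqt krhh uzk abojn osvj zoggr uobi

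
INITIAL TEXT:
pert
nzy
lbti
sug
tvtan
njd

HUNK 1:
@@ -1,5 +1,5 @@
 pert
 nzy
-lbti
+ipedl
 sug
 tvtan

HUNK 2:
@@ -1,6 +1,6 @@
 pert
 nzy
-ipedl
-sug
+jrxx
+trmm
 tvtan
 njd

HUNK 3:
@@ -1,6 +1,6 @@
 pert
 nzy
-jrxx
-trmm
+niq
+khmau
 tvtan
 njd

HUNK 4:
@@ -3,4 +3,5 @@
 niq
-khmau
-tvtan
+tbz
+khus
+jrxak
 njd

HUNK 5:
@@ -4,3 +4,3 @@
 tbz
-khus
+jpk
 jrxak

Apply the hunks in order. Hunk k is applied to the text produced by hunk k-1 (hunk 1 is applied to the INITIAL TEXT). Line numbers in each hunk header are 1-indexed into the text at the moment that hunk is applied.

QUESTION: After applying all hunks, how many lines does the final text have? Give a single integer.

Hunk 1: at line 1 remove [lbti] add [ipedl] -> 6 lines: pert nzy ipedl sug tvtan njd
Hunk 2: at line 1 remove [ipedl,sug] add [jrxx,trmm] -> 6 lines: pert nzy jrxx trmm tvtan njd
Hunk 3: at line 1 remove [jrxx,trmm] add [niq,khmau] -> 6 lines: pert nzy niq khmau tvtan njd
Hunk 4: at line 3 remove [khmau,tvtan] add [tbz,khus,jrxak] -> 7 lines: pert nzy niq tbz khus jrxak njd
Hunk 5: at line 4 remove [khus] add [jpk] -> 7 lines: pert nzy niq tbz jpk jrxak njd
Final line count: 7

Answer: 7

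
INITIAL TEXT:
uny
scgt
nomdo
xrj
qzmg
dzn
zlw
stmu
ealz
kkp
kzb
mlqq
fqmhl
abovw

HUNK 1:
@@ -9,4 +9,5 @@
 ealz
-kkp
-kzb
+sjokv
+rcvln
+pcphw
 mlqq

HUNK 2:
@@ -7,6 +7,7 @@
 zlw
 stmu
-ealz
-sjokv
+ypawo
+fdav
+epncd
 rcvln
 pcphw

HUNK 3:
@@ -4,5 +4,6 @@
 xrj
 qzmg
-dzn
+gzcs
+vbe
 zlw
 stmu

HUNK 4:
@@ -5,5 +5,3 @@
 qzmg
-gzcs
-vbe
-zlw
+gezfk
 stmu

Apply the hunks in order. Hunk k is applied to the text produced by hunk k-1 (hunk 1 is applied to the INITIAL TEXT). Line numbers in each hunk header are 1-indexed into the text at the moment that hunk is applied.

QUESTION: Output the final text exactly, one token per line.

Answer: uny
scgt
nomdo
xrj
qzmg
gezfk
stmu
ypawo
fdav
epncd
rcvln
pcphw
mlqq
fqmhl
abovw

Derivation:
Hunk 1: at line 9 remove [kkp,kzb] add [sjokv,rcvln,pcphw] -> 15 lines: uny scgt nomdo xrj qzmg dzn zlw stmu ealz sjokv rcvln pcphw mlqq fqmhl abovw
Hunk 2: at line 7 remove [ealz,sjokv] add [ypawo,fdav,epncd] -> 16 lines: uny scgt nomdo xrj qzmg dzn zlw stmu ypawo fdav epncd rcvln pcphw mlqq fqmhl abovw
Hunk 3: at line 4 remove [dzn] add [gzcs,vbe] -> 17 lines: uny scgt nomdo xrj qzmg gzcs vbe zlw stmu ypawo fdav epncd rcvln pcphw mlqq fqmhl abovw
Hunk 4: at line 5 remove [gzcs,vbe,zlw] add [gezfk] -> 15 lines: uny scgt nomdo xrj qzmg gezfk stmu ypawo fdav epncd rcvln pcphw mlqq fqmhl abovw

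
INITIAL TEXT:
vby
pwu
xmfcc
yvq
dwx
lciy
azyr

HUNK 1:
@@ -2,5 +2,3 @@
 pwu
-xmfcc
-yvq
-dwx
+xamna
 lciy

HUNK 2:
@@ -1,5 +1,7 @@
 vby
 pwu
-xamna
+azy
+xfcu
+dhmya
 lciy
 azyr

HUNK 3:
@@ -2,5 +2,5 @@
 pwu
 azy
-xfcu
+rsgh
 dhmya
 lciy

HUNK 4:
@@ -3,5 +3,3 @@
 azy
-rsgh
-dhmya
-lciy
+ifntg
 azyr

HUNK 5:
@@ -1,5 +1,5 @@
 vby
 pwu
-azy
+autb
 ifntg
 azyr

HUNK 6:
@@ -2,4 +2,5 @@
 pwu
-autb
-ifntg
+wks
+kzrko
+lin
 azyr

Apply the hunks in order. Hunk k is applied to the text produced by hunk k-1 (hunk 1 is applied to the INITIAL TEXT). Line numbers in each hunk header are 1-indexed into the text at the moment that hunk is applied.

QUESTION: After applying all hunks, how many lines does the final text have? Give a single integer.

Hunk 1: at line 2 remove [xmfcc,yvq,dwx] add [xamna] -> 5 lines: vby pwu xamna lciy azyr
Hunk 2: at line 1 remove [xamna] add [azy,xfcu,dhmya] -> 7 lines: vby pwu azy xfcu dhmya lciy azyr
Hunk 3: at line 2 remove [xfcu] add [rsgh] -> 7 lines: vby pwu azy rsgh dhmya lciy azyr
Hunk 4: at line 3 remove [rsgh,dhmya,lciy] add [ifntg] -> 5 lines: vby pwu azy ifntg azyr
Hunk 5: at line 1 remove [azy] add [autb] -> 5 lines: vby pwu autb ifntg azyr
Hunk 6: at line 2 remove [autb,ifntg] add [wks,kzrko,lin] -> 6 lines: vby pwu wks kzrko lin azyr
Final line count: 6

Answer: 6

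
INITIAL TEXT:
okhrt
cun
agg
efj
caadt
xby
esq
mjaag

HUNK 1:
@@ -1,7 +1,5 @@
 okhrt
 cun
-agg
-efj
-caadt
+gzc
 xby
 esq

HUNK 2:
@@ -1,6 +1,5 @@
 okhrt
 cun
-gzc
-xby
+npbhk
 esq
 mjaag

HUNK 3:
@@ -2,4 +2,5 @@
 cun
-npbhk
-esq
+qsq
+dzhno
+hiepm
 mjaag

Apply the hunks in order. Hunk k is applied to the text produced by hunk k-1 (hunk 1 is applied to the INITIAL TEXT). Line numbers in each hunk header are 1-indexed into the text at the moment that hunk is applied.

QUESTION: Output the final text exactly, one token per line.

Hunk 1: at line 1 remove [agg,efj,caadt] add [gzc] -> 6 lines: okhrt cun gzc xby esq mjaag
Hunk 2: at line 1 remove [gzc,xby] add [npbhk] -> 5 lines: okhrt cun npbhk esq mjaag
Hunk 3: at line 2 remove [npbhk,esq] add [qsq,dzhno,hiepm] -> 6 lines: okhrt cun qsq dzhno hiepm mjaag

Answer: okhrt
cun
qsq
dzhno
hiepm
mjaag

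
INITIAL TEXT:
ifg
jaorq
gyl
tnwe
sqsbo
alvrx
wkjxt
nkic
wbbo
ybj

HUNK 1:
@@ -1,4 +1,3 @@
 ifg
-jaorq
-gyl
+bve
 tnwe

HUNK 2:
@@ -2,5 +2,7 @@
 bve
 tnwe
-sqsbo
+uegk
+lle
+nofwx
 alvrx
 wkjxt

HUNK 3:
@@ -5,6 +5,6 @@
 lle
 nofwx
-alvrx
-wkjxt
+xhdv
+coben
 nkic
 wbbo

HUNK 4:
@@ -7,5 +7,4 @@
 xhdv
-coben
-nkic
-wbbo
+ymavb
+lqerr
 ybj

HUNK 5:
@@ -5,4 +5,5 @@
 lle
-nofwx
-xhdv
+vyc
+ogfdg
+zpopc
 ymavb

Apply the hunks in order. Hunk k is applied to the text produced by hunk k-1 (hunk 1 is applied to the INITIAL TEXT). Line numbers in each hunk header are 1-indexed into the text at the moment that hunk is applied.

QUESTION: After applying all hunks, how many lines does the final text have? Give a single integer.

Hunk 1: at line 1 remove [jaorq,gyl] add [bve] -> 9 lines: ifg bve tnwe sqsbo alvrx wkjxt nkic wbbo ybj
Hunk 2: at line 2 remove [sqsbo] add [uegk,lle,nofwx] -> 11 lines: ifg bve tnwe uegk lle nofwx alvrx wkjxt nkic wbbo ybj
Hunk 3: at line 5 remove [alvrx,wkjxt] add [xhdv,coben] -> 11 lines: ifg bve tnwe uegk lle nofwx xhdv coben nkic wbbo ybj
Hunk 4: at line 7 remove [coben,nkic,wbbo] add [ymavb,lqerr] -> 10 lines: ifg bve tnwe uegk lle nofwx xhdv ymavb lqerr ybj
Hunk 5: at line 5 remove [nofwx,xhdv] add [vyc,ogfdg,zpopc] -> 11 lines: ifg bve tnwe uegk lle vyc ogfdg zpopc ymavb lqerr ybj
Final line count: 11

Answer: 11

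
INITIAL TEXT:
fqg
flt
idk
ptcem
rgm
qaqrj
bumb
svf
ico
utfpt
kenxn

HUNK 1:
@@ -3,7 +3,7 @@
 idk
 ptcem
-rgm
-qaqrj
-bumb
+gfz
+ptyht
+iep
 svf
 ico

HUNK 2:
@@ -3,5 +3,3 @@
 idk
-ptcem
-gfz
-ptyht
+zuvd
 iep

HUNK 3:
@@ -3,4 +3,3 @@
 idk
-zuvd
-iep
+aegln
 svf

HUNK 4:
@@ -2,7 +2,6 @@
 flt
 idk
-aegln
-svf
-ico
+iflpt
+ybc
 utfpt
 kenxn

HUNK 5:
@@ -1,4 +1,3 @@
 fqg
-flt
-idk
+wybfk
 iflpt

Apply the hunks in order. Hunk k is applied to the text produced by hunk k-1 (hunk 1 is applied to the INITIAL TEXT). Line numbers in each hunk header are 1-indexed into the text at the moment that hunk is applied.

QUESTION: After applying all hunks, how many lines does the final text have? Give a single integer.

Answer: 6

Derivation:
Hunk 1: at line 3 remove [rgm,qaqrj,bumb] add [gfz,ptyht,iep] -> 11 lines: fqg flt idk ptcem gfz ptyht iep svf ico utfpt kenxn
Hunk 2: at line 3 remove [ptcem,gfz,ptyht] add [zuvd] -> 9 lines: fqg flt idk zuvd iep svf ico utfpt kenxn
Hunk 3: at line 3 remove [zuvd,iep] add [aegln] -> 8 lines: fqg flt idk aegln svf ico utfpt kenxn
Hunk 4: at line 2 remove [aegln,svf,ico] add [iflpt,ybc] -> 7 lines: fqg flt idk iflpt ybc utfpt kenxn
Hunk 5: at line 1 remove [flt,idk] add [wybfk] -> 6 lines: fqg wybfk iflpt ybc utfpt kenxn
Final line count: 6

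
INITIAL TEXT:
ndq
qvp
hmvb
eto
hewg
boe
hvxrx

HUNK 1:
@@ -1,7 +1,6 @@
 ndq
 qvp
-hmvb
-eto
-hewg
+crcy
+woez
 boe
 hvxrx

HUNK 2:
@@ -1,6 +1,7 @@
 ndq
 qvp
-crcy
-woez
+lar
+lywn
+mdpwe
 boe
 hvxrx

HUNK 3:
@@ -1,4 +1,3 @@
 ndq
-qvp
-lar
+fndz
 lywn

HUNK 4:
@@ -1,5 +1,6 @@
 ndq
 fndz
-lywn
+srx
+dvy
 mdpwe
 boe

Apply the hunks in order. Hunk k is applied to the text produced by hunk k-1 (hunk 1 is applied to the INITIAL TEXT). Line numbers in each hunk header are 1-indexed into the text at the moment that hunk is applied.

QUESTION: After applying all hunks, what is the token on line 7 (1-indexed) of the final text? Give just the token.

Answer: hvxrx

Derivation:
Hunk 1: at line 1 remove [hmvb,eto,hewg] add [crcy,woez] -> 6 lines: ndq qvp crcy woez boe hvxrx
Hunk 2: at line 1 remove [crcy,woez] add [lar,lywn,mdpwe] -> 7 lines: ndq qvp lar lywn mdpwe boe hvxrx
Hunk 3: at line 1 remove [qvp,lar] add [fndz] -> 6 lines: ndq fndz lywn mdpwe boe hvxrx
Hunk 4: at line 1 remove [lywn] add [srx,dvy] -> 7 lines: ndq fndz srx dvy mdpwe boe hvxrx
Final line 7: hvxrx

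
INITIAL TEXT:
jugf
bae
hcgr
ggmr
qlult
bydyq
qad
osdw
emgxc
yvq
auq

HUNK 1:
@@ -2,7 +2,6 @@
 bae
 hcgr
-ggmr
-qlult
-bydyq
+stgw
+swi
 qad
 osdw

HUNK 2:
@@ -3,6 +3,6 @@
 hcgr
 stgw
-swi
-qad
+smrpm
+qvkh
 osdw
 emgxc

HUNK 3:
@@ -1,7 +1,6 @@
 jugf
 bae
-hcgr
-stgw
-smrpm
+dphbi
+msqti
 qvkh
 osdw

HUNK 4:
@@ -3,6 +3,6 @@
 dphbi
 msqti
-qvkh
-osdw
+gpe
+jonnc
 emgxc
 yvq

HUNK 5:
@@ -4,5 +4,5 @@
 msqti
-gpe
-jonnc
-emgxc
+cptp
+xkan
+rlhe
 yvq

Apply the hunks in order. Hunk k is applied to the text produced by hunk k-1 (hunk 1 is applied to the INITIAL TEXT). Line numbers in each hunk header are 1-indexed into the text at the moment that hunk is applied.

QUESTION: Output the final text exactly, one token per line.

Answer: jugf
bae
dphbi
msqti
cptp
xkan
rlhe
yvq
auq

Derivation:
Hunk 1: at line 2 remove [ggmr,qlult,bydyq] add [stgw,swi] -> 10 lines: jugf bae hcgr stgw swi qad osdw emgxc yvq auq
Hunk 2: at line 3 remove [swi,qad] add [smrpm,qvkh] -> 10 lines: jugf bae hcgr stgw smrpm qvkh osdw emgxc yvq auq
Hunk 3: at line 1 remove [hcgr,stgw,smrpm] add [dphbi,msqti] -> 9 lines: jugf bae dphbi msqti qvkh osdw emgxc yvq auq
Hunk 4: at line 3 remove [qvkh,osdw] add [gpe,jonnc] -> 9 lines: jugf bae dphbi msqti gpe jonnc emgxc yvq auq
Hunk 5: at line 4 remove [gpe,jonnc,emgxc] add [cptp,xkan,rlhe] -> 9 lines: jugf bae dphbi msqti cptp xkan rlhe yvq auq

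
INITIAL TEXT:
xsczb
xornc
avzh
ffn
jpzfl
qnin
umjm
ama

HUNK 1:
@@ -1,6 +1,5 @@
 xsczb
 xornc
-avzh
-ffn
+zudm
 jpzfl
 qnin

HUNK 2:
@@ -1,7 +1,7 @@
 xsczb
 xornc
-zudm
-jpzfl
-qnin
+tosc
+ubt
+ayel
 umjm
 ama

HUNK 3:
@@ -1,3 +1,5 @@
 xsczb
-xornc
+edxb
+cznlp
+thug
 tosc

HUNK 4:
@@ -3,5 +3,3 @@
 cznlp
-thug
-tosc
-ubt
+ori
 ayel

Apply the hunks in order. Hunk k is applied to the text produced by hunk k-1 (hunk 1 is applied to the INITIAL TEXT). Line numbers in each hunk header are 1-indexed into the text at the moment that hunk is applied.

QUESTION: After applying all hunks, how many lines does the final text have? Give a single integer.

Answer: 7

Derivation:
Hunk 1: at line 1 remove [avzh,ffn] add [zudm] -> 7 lines: xsczb xornc zudm jpzfl qnin umjm ama
Hunk 2: at line 1 remove [zudm,jpzfl,qnin] add [tosc,ubt,ayel] -> 7 lines: xsczb xornc tosc ubt ayel umjm ama
Hunk 3: at line 1 remove [xornc] add [edxb,cznlp,thug] -> 9 lines: xsczb edxb cznlp thug tosc ubt ayel umjm ama
Hunk 4: at line 3 remove [thug,tosc,ubt] add [ori] -> 7 lines: xsczb edxb cznlp ori ayel umjm ama
Final line count: 7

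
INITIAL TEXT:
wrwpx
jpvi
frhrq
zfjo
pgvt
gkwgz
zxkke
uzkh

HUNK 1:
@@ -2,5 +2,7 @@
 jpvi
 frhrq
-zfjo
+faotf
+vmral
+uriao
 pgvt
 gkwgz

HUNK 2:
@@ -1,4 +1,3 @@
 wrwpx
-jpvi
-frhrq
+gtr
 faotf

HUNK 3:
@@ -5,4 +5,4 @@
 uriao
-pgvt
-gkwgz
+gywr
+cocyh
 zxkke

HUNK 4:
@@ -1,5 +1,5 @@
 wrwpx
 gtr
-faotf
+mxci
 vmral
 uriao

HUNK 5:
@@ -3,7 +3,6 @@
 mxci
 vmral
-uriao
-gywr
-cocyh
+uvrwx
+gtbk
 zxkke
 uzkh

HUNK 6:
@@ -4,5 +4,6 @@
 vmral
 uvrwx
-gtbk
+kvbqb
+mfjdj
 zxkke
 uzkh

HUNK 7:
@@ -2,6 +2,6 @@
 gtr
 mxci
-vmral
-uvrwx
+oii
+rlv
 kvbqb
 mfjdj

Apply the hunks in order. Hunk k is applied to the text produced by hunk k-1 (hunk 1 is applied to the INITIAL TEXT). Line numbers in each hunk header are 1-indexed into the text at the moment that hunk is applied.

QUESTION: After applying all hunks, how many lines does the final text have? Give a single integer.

Answer: 9

Derivation:
Hunk 1: at line 2 remove [zfjo] add [faotf,vmral,uriao] -> 10 lines: wrwpx jpvi frhrq faotf vmral uriao pgvt gkwgz zxkke uzkh
Hunk 2: at line 1 remove [jpvi,frhrq] add [gtr] -> 9 lines: wrwpx gtr faotf vmral uriao pgvt gkwgz zxkke uzkh
Hunk 3: at line 5 remove [pgvt,gkwgz] add [gywr,cocyh] -> 9 lines: wrwpx gtr faotf vmral uriao gywr cocyh zxkke uzkh
Hunk 4: at line 1 remove [faotf] add [mxci] -> 9 lines: wrwpx gtr mxci vmral uriao gywr cocyh zxkke uzkh
Hunk 5: at line 3 remove [uriao,gywr,cocyh] add [uvrwx,gtbk] -> 8 lines: wrwpx gtr mxci vmral uvrwx gtbk zxkke uzkh
Hunk 6: at line 4 remove [gtbk] add [kvbqb,mfjdj] -> 9 lines: wrwpx gtr mxci vmral uvrwx kvbqb mfjdj zxkke uzkh
Hunk 7: at line 2 remove [vmral,uvrwx] add [oii,rlv] -> 9 lines: wrwpx gtr mxci oii rlv kvbqb mfjdj zxkke uzkh
Final line count: 9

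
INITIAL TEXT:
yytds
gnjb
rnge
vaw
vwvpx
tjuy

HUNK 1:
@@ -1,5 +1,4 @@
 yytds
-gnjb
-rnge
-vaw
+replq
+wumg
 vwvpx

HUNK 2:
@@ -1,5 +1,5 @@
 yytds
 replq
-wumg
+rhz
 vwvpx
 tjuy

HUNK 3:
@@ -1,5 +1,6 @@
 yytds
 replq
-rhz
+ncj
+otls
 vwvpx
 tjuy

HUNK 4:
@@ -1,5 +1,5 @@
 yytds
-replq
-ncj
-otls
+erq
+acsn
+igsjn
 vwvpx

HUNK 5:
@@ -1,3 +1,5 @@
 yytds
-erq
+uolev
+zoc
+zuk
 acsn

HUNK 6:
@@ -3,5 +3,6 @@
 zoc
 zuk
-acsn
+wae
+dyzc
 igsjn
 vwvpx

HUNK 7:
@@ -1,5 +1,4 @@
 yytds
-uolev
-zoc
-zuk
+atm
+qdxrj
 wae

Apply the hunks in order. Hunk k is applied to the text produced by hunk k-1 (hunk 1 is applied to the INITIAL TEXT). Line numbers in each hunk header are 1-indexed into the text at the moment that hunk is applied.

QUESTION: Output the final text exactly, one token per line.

Hunk 1: at line 1 remove [gnjb,rnge,vaw] add [replq,wumg] -> 5 lines: yytds replq wumg vwvpx tjuy
Hunk 2: at line 1 remove [wumg] add [rhz] -> 5 lines: yytds replq rhz vwvpx tjuy
Hunk 3: at line 1 remove [rhz] add [ncj,otls] -> 6 lines: yytds replq ncj otls vwvpx tjuy
Hunk 4: at line 1 remove [replq,ncj,otls] add [erq,acsn,igsjn] -> 6 lines: yytds erq acsn igsjn vwvpx tjuy
Hunk 5: at line 1 remove [erq] add [uolev,zoc,zuk] -> 8 lines: yytds uolev zoc zuk acsn igsjn vwvpx tjuy
Hunk 6: at line 3 remove [acsn] add [wae,dyzc] -> 9 lines: yytds uolev zoc zuk wae dyzc igsjn vwvpx tjuy
Hunk 7: at line 1 remove [uolev,zoc,zuk] add [atm,qdxrj] -> 8 lines: yytds atm qdxrj wae dyzc igsjn vwvpx tjuy

Answer: yytds
atm
qdxrj
wae
dyzc
igsjn
vwvpx
tjuy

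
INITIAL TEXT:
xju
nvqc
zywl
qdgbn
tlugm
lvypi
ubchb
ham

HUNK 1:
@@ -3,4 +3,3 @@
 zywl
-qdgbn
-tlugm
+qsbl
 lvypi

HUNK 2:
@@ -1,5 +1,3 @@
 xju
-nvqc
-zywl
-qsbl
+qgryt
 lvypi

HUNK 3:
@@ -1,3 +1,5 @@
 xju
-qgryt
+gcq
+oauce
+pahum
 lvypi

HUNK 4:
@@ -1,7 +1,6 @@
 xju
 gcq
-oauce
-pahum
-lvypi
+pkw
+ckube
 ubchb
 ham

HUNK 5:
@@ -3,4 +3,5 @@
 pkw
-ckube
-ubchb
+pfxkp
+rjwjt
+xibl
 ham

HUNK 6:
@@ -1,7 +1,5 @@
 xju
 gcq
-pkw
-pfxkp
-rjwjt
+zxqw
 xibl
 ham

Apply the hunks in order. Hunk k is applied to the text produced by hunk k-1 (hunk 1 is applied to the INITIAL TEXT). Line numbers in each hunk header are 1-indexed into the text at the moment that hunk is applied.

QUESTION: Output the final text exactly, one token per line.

Hunk 1: at line 3 remove [qdgbn,tlugm] add [qsbl] -> 7 lines: xju nvqc zywl qsbl lvypi ubchb ham
Hunk 2: at line 1 remove [nvqc,zywl,qsbl] add [qgryt] -> 5 lines: xju qgryt lvypi ubchb ham
Hunk 3: at line 1 remove [qgryt] add [gcq,oauce,pahum] -> 7 lines: xju gcq oauce pahum lvypi ubchb ham
Hunk 4: at line 1 remove [oauce,pahum,lvypi] add [pkw,ckube] -> 6 lines: xju gcq pkw ckube ubchb ham
Hunk 5: at line 3 remove [ckube,ubchb] add [pfxkp,rjwjt,xibl] -> 7 lines: xju gcq pkw pfxkp rjwjt xibl ham
Hunk 6: at line 1 remove [pkw,pfxkp,rjwjt] add [zxqw] -> 5 lines: xju gcq zxqw xibl ham

Answer: xju
gcq
zxqw
xibl
ham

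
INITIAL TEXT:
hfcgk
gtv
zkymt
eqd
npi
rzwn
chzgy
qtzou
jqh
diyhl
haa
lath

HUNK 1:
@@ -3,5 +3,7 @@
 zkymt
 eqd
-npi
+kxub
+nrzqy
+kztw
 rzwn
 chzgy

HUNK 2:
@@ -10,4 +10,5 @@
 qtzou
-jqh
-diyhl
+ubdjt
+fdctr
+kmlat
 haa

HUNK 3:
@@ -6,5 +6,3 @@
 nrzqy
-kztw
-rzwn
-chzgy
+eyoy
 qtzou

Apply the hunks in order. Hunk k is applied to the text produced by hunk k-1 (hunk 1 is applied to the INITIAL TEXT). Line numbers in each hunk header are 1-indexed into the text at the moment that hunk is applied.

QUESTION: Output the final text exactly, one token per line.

Answer: hfcgk
gtv
zkymt
eqd
kxub
nrzqy
eyoy
qtzou
ubdjt
fdctr
kmlat
haa
lath

Derivation:
Hunk 1: at line 3 remove [npi] add [kxub,nrzqy,kztw] -> 14 lines: hfcgk gtv zkymt eqd kxub nrzqy kztw rzwn chzgy qtzou jqh diyhl haa lath
Hunk 2: at line 10 remove [jqh,diyhl] add [ubdjt,fdctr,kmlat] -> 15 lines: hfcgk gtv zkymt eqd kxub nrzqy kztw rzwn chzgy qtzou ubdjt fdctr kmlat haa lath
Hunk 3: at line 6 remove [kztw,rzwn,chzgy] add [eyoy] -> 13 lines: hfcgk gtv zkymt eqd kxub nrzqy eyoy qtzou ubdjt fdctr kmlat haa lath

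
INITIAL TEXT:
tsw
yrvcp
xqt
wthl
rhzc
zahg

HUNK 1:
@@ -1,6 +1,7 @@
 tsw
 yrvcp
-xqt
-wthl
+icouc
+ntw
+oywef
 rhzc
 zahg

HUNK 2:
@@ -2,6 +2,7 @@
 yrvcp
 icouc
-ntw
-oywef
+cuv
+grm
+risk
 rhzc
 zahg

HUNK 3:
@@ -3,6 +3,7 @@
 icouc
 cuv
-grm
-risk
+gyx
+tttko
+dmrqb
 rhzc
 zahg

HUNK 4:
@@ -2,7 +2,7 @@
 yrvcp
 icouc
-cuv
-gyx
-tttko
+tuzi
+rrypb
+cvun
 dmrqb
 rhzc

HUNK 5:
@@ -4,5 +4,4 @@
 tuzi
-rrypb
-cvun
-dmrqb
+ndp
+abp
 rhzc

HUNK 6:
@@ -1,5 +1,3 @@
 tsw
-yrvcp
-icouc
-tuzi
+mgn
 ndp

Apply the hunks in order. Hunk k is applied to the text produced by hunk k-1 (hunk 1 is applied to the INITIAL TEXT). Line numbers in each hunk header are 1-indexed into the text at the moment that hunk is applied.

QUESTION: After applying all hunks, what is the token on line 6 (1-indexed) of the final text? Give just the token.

Answer: zahg

Derivation:
Hunk 1: at line 1 remove [xqt,wthl] add [icouc,ntw,oywef] -> 7 lines: tsw yrvcp icouc ntw oywef rhzc zahg
Hunk 2: at line 2 remove [ntw,oywef] add [cuv,grm,risk] -> 8 lines: tsw yrvcp icouc cuv grm risk rhzc zahg
Hunk 3: at line 3 remove [grm,risk] add [gyx,tttko,dmrqb] -> 9 lines: tsw yrvcp icouc cuv gyx tttko dmrqb rhzc zahg
Hunk 4: at line 2 remove [cuv,gyx,tttko] add [tuzi,rrypb,cvun] -> 9 lines: tsw yrvcp icouc tuzi rrypb cvun dmrqb rhzc zahg
Hunk 5: at line 4 remove [rrypb,cvun,dmrqb] add [ndp,abp] -> 8 lines: tsw yrvcp icouc tuzi ndp abp rhzc zahg
Hunk 6: at line 1 remove [yrvcp,icouc,tuzi] add [mgn] -> 6 lines: tsw mgn ndp abp rhzc zahg
Final line 6: zahg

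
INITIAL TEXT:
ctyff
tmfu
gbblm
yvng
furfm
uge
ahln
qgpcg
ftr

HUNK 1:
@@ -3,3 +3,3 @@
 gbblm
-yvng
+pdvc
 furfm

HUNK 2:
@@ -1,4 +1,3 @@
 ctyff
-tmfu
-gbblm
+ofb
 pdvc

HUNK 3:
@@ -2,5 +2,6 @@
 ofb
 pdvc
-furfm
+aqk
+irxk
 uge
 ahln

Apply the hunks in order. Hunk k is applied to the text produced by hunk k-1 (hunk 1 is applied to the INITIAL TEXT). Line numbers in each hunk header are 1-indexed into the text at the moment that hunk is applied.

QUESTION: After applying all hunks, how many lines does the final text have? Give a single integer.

Answer: 9

Derivation:
Hunk 1: at line 3 remove [yvng] add [pdvc] -> 9 lines: ctyff tmfu gbblm pdvc furfm uge ahln qgpcg ftr
Hunk 2: at line 1 remove [tmfu,gbblm] add [ofb] -> 8 lines: ctyff ofb pdvc furfm uge ahln qgpcg ftr
Hunk 3: at line 2 remove [furfm] add [aqk,irxk] -> 9 lines: ctyff ofb pdvc aqk irxk uge ahln qgpcg ftr
Final line count: 9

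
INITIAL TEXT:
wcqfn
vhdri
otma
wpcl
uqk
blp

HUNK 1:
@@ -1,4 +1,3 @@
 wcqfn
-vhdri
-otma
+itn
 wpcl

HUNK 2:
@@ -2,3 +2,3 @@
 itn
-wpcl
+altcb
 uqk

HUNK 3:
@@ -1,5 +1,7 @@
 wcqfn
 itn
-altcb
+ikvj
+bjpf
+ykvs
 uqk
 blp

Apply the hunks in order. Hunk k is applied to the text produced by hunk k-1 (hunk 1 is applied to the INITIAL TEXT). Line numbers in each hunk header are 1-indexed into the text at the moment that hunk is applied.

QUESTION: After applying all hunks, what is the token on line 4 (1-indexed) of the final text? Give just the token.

Answer: bjpf

Derivation:
Hunk 1: at line 1 remove [vhdri,otma] add [itn] -> 5 lines: wcqfn itn wpcl uqk blp
Hunk 2: at line 2 remove [wpcl] add [altcb] -> 5 lines: wcqfn itn altcb uqk blp
Hunk 3: at line 1 remove [altcb] add [ikvj,bjpf,ykvs] -> 7 lines: wcqfn itn ikvj bjpf ykvs uqk blp
Final line 4: bjpf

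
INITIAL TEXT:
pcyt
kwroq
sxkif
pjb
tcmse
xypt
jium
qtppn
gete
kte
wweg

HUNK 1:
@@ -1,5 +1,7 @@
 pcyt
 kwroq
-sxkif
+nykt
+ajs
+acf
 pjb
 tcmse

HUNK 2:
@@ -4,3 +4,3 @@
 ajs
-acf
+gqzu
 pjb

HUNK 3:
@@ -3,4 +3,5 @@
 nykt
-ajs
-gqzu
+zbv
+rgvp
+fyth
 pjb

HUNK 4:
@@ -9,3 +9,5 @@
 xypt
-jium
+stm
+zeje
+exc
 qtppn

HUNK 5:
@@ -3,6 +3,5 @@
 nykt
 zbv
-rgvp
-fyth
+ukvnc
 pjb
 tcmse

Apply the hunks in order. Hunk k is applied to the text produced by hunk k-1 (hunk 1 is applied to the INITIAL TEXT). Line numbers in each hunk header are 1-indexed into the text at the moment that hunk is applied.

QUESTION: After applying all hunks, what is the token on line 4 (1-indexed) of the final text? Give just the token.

Answer: zbv

Derivation:
Hunk 1: at line 1 remove [sxkif] add [nykt,ajs,acf] -> 13 lines: pcyt kwroq nykt ajs acf pjb tcmse xypt jium qtppn gete kte wweg
Hunk 2: at line 4 remove [acf] add [gqzu] -> 13 lines: pcyt kwroq nykt ajs gqzu pjb tcmse xypt jium qtppn gete kte wweg
Hunk 3: at line 3 remove [ajs,gqzu] add [zbv,rgvp,fyth] -> 14 lines: pcyt kwroq nykt zbv rgvp fyth pjb tcmse xypt jium qtppn gete kte wweg
Hunk 4: at line 9 remove [jium] add [stm,zeje,exc] -> 16 lines: pcyt kwroq nykt zbv rgvp fyth pjb tcmse xypt stm zeje exc qtppn gete kte wweg
Hunk 5: at line 3 remove [rgvp,fyth] add [ukvnc] -> 15 lines: pcyt kwroq nykt zbv ukvnc pjb tcmse xypt stm zeje exc qtppn gete kte wweg
Final line 4: zbv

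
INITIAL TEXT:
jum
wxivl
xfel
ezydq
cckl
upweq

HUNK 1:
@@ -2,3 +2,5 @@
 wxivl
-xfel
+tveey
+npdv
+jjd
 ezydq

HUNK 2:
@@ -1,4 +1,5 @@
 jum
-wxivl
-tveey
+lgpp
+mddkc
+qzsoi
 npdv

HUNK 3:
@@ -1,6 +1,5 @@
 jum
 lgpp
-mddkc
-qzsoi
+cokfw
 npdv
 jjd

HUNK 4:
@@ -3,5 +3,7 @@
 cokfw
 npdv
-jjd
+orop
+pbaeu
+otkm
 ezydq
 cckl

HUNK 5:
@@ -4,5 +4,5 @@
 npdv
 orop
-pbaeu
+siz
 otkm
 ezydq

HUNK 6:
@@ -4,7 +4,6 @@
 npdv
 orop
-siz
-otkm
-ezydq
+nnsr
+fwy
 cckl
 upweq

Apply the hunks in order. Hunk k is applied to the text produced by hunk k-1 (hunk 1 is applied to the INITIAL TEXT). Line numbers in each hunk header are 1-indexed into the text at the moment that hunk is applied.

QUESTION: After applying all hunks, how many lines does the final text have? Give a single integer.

Answer: 9

Derivation:
Hunk 1: at line 2 remove [xfel] add [tveey,npdv,jjd] -> 8 lines: jum wxivl tveey npdv jjd ezydq cckl upweq
Hunk 2: at line 1 remove [wxivl,tveey] add [lgpp,mddkc,qzsoi] -> 9 lines: jum lgpp mddkc qzsoi npdv jjd ezydq cckl upweq
Hunk 3: at line 1 remove [mddkc,qzsoi] add [cokfw] -> 8 lines: jum lgpp cokfw npdv jjd ezydq cckl upweq
Hunk 4: at line 3 remove [jjd] add [orop,pbaeu,otkm] -> 10 lines: jum lgpp cokfw npdv orop pbaeu otkm ezydq cckl upweq
Hunk 5: at line 4 remove [pbaeu] add [siz] -> 10 lines: jum lgpp cokfw npdv orop siz otkm ezydq cckl upweq
Hunk 6: at line 4 remove [siz,otkm,ezydq] add [nnsr,fwy] -> 9 lines: jum lgpp cokfw npdv orop nnsr fwy cckl upweq
Final line count: 9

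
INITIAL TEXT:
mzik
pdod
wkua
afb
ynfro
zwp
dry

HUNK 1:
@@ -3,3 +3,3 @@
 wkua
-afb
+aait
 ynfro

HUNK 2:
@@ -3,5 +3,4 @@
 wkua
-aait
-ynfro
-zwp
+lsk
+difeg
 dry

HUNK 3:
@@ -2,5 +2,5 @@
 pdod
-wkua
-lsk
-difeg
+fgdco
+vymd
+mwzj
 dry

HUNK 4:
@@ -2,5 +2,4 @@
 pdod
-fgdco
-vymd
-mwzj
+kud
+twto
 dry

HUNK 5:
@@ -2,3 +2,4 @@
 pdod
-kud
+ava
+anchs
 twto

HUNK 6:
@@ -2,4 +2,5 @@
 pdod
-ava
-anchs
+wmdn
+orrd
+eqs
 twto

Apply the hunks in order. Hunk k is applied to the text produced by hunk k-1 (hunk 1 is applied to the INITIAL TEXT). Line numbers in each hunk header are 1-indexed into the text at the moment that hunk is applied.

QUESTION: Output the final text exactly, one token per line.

Hunk 1: at line 3 remove [afb] add [aait] -> 7 lines: mzik pdod wkua aait ynfro zwp dry
Hunk 2: at line 3 remove [aait,ynfro,zwp] add [lsk,difeg] -> 6 lines: mzik pdod wkua lsk difeg dry
Hunk 3: at line 2 remove [wkua,lsk,difeg] add [fgdco,vymd,mwzj] -> 6 lines: mzik pdod fgdco vymd mwzj dry
Hunk 4: at line 2 remove [fgdco,vymd,mwzj] add [kud,twto] -> 5 lines: mzik pdod kud twto dry
Hunk 5: at line 2 remove [kud] add [ava,anchs] -> 6 lines: mzik pdod ava anchs twto dry
Hunk 6: at line 2 remove [ava,anchs] add [wmdn,orrd,eqs] -> 7 lines: mzik pdod wmdn orrd eqs twto dry

Answer: mzik
pdod
wmdn
orrd
eqs
twto
dry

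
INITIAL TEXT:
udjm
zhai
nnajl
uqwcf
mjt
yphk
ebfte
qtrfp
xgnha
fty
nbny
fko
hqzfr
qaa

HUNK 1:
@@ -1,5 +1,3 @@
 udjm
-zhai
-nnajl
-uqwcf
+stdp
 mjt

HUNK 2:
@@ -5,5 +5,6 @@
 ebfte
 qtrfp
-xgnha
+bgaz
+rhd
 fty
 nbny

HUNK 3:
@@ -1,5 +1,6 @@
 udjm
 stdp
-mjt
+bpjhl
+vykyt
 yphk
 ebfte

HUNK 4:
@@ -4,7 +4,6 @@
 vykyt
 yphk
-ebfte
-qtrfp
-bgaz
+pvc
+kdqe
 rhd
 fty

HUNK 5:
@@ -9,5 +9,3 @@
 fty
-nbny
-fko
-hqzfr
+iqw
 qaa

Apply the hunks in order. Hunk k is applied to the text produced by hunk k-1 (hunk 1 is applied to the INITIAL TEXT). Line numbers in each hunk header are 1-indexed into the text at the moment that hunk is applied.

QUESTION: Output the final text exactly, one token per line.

Answer: udjm
stdp
bpjhl
vykyt
yphk
pvc
kdqe
rhd
fty
iqw
qaa

Derivation:
Hunk 1: at line 1 remove [zhai,nnajl,uqwcf] add [stdp] -> 12 lines: udjm stdp mjt yphk ebfte qtrfp xgnha fty nbny fko hqzfr qaa
Hunk 2: at line 5 remove [xgnha] add [bgaz,rhd] -> 13 lines: udjm stdp mjt yphk ebfte qtrfp bgaz rhd fty nbny fko hqzfr qaa
Hunk 3: at line 1 remove [mjt] add [bpjhl,vykyt] -> 14 lines: udjm stdp bpjhl vykyt yphk ebfte qtrfp bgaz rhd fty nbny fko hqzfr qaa
Hunk 4: at line 4 remove [ebfte,qtrfp,bgaz] add [pvc,kdqe] -> 13 lines: udjm stdp bpjhl vykyt yphk pvc kdqe rhd fty nbny fko hqzfr qaa
Hunk 5: at line 9 remove [nbny,fko,hqzfr] add [iqw] -> 11 lines: udjm stdp bpjhl vykyt yphk pvc kdqe rhd fty iqw qaa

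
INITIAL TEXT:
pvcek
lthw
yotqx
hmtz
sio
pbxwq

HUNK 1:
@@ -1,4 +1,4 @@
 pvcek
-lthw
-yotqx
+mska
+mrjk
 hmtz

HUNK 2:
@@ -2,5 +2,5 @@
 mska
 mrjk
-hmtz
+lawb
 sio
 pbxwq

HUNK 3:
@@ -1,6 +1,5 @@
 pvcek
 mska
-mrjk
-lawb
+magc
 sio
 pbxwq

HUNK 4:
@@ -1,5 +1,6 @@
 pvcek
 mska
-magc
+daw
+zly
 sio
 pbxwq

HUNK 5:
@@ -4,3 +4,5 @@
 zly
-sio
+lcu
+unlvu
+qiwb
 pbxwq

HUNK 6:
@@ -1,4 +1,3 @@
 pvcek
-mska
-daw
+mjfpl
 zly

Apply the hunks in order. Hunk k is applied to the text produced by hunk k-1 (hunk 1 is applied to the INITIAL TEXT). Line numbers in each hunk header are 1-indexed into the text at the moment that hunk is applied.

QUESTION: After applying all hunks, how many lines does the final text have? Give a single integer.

Hunk 1: at line 1 remove [lthw,yotqx] add [mska,mrjk] -> 6 lines: pvcek mska mrjk hmtz sio pbxwq
Hunk 2: at line 2 remove [hmtz] add [lawb] -> 6 lines: pvcek mska mrjk lawb sio pbxwq
Hunk 3: at line 1 remove [mrjk,lawb] add [magc] -> 5 lines: pvcek mska magc sio pbxwq
Hunk 4: at line 1 remove [magc] add [daw,zly] -> 6 lines: pvcek mska daw zly sio pbxwq
Hunk 5: at line 4 remove [sio] add [lcu,unlvu,qiwb] -> 8 lines: pvcek mska daw zly lcu unlvu qiwb pbxwq
Hunk 6: at line 1 remove [mska,daw] add [mjfpl] -> 7 lines: pvcek mjfpl zly lcu unlvu qiwb pbxwq
Final line count: 7

Answer: 7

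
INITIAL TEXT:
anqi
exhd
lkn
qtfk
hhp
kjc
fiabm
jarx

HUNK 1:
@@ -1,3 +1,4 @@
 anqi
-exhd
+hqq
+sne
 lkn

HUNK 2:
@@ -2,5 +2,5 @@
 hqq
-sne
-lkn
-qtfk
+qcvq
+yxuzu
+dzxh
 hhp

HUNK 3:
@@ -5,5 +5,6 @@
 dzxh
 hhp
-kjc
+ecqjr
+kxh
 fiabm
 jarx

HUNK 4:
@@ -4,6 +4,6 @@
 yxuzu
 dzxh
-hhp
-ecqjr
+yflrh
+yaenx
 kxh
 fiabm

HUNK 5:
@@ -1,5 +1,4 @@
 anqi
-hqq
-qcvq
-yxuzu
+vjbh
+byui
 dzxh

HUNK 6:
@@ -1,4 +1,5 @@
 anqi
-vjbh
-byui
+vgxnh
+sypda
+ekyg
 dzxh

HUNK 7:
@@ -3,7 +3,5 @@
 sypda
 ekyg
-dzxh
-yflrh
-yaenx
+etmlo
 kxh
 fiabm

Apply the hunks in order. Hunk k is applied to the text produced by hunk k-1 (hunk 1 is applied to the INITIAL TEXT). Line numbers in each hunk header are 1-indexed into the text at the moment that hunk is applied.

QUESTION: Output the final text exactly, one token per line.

Hunk 1: at line 1 remove [exhd] add [hqq,sne] -> 9 lines: anqi hqq sne lkn qtfk hhp kjc fiabm jarx
Hunk 2: at line 2 remove [sne,lkn,qtfk] add [qcvq,yxuzu,dzxh] -> 9 lines: anqi hqq qcvq yxuzu dzxh hhp kjc fiabm jarx
Hunk 3: at line 5 remove [kjc] add [ecqjr,kxh] -> 10 lines: anqi hqq qcvq yxuzu dzxh hhp ecqjr kxh fiabm jarx
Hunk 4: at line 4 remove [hhp,ecqjr] add [yflrh,yaenx] -> 10 lines: anqi hqq qcvq yxuzu dzxh yflrh yaenx kxh fiabm jarx
Hunk 5: at line 1 remove [hqq,qcvq,yxuzu] add [vjbh,byui] -> 9 lines: anqi vjbh byui dzxh yflrh yaenx kxh fiabm jarx
Hunk 6: at line 1 remove [vjbh,byui] add [vgxnh,sypda,ekyg] -> 10 lines: anqi vgxnh sypda ekyg dzxh yflrh yaenx kxh fiabm jarx
Hunk 7: at line 3 remove [dzxh,yflrh,yaenx] add [etmlo] -> 8 lines: anqi vgxnh sypda ekyg etmlo kxh fiabm jarx

Answer: anqi
vgxnh
sypda
ekyg
etmlo
kxh
fiabm
jarx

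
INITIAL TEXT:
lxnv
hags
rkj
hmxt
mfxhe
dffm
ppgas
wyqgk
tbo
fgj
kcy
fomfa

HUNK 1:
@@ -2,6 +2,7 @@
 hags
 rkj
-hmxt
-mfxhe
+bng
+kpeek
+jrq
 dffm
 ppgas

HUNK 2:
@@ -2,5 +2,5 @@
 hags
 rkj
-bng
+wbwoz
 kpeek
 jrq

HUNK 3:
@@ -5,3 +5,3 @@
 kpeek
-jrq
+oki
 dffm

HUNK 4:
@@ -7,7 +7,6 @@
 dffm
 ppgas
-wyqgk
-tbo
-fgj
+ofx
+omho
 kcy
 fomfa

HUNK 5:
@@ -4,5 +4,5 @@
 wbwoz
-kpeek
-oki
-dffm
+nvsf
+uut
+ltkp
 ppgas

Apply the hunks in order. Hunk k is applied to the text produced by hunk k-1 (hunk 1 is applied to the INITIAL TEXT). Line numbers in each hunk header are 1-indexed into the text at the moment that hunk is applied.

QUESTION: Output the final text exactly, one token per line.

Answer: lxnv
hags
rkj
wbwoz
nvsf
uut
ltkp
ppgas
ofx
omho
kcy
fomfa

Derivation:
Hunk 1: at line 2 remove [hmxt,mfxhe] add [bng,kpeek,jrq] -> 13 lines: lxnv hags rkj bng kpeek jrq dffm ppgas wyqgk tbo fgj kcy fomfa
Hunk 2: at line 2 remove [bng] add [wbwoz] -> 13 lines: lxnv hags rkj wbwoz kpeek jrq dffm ppgas wyqgk tbo fgj kcy fomfa
Hunk 3: at line 5 remove [jrq] add [oki] -> 13 lines: lxnv hags rkj wbwoz kpeek oki dffm ppgas wyqgk tbo fgj kcy fomfa
Hunk 4: at line 7 remove [wyqgk,tbo,fgj] add [ofx,omho] -> 12 lines: lxnv hags rkj wbwoz kpeek oki dffm ppgas ofx omho kcy fomfa
Hunk 5: at line 4 remove [kpeek,oki,dffm] add [nvsf,uut,ltkp] -> 12 lines: lxnv hags rkj wbwoz nvsf uut ltkp ppgas ofx omho kcy fomfa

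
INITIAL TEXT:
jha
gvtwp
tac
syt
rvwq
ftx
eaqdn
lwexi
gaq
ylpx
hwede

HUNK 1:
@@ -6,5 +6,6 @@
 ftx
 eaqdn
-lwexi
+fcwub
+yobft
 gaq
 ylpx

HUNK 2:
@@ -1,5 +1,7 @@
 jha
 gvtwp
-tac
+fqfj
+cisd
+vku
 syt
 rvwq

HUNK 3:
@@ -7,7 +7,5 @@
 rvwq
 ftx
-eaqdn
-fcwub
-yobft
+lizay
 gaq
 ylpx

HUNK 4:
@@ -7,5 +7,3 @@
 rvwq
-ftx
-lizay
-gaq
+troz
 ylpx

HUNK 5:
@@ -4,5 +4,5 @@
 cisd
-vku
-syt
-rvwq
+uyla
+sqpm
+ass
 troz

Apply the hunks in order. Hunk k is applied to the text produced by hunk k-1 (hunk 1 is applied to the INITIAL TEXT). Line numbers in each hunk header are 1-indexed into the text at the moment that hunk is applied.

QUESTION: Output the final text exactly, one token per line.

Hunk 1: at line 6 remove [lwexi] add [fcwub,yobft] -> 12 lines: jha gvtwp tac syt rvwq ftx eaqdn fcwub yobft gaq ylpx hwede
Hunk 2: at line 1 remove [tac] add [fqfj,cisd,vku] -> 14 lines: jha gvtwp fqfj cisd vku syt rvwq ftx eaqdn fcwub yobft gaq ylpx hwede
Hunk 3: at line 7 remove [eaqdn,fcwub,yobft] add [lizay] -> 12 lines: jha gvtwp fqfj cisd vku syt rvwq ftx lizay gaq ylpx hwede
Hunk 4: at line 7 remove [ftx,lizay,gaq] add [troz] -> 10 lines: jha gvtwp fqfj cisd vku syt rvwq troz ylpx hwede
Hunk 5: at line 4 remove [vku,syt,rvwq] add [uyla,sqpm,ass] -> 10 lines: jha gvtwp fqfj cisd uyla sqpm ass troz ylpx hwede

Answer: jha
gvtwp
fqfj
cisd
uyla
sqpm
ass
troz
ylpx
hwede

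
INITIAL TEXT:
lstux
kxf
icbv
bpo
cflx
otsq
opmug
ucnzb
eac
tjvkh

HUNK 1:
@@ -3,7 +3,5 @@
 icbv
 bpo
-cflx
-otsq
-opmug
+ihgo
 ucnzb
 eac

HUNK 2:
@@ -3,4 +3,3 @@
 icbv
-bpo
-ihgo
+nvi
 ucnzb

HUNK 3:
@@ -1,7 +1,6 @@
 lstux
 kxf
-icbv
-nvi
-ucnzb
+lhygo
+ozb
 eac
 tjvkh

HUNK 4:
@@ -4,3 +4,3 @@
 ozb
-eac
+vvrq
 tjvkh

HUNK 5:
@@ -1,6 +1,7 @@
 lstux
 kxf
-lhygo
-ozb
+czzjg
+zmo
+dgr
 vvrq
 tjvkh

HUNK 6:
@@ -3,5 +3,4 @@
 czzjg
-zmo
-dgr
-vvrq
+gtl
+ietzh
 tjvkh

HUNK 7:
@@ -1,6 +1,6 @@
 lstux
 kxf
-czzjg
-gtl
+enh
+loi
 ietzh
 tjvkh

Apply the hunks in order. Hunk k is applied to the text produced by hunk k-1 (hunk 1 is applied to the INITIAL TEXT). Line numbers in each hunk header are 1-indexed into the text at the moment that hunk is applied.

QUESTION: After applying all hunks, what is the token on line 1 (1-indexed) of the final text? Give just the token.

Hunk 1: at line 3 remove [cflx,otsq,opmug] add [ihgo] -> 8 lines: lstux kxf icbv bpo ihgo ucnzb eac tjvkh
Hunk 2: at line 3 remove [bpo,ihgo] add [nvi] -> 7 lines: lstux kxf icbv nvi ucnzb eac tjvkh
Hunk 3: at line 1 remove [icbv,nvi,ucnzb] add [lhygo,ozb] -> 6 lines: lstux kxf lhygo ozb eac tjvkh
Hunk 4: at line 4 remove [eac] add [vvrq] -> 6 lines: lstux kxf lhygo ozb vvrq tjvkh
Hunk 5: at line 1 remove [lhygo,ozb] add [czzjg,zmo,dgr] -> 7 lines: lstux kxf czzjg zmo dgr vvrq tjvkh
Hunk 6: at line 3 remove [zmo,dgr,vvrq] add [gtl,ietzh] -> 6 lines: lstux kxf czzjg gtl ietzh tjvkh
Hunk 7: at line 1 remove [czzjg,gtl] add [enh,loi] -> 6 lines: lstux kxf enh loi ietzh tjvkh
Final line 1: lstux

Answer: lstux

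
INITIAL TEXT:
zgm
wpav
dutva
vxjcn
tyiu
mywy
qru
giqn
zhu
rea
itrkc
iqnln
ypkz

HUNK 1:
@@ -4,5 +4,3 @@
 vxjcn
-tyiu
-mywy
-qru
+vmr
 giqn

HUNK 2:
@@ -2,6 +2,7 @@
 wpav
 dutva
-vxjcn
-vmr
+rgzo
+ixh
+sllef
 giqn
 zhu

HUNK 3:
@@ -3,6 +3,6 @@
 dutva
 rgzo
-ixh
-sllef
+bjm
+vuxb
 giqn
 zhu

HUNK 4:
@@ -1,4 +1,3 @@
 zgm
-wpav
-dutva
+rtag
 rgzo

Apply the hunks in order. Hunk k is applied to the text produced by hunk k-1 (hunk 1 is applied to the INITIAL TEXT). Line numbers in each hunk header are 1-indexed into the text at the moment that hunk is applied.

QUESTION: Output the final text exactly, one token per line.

Answer: zgm
rtag
rgzo
bjm
vuxb
giqn
zhu
rea
itrkc
iqnln
ypkz

Derivation:
Hunk 1: at line 4 remove [tyiu,mywy,qru] add [vmr] -> 11 lines: zgm wpav dutva vxjcn vmr giqn zhu rea itrkc iqnln ypkz
Hunk 2: at line 2 remove [vxjcn,vmr] add [rgzo,ixh,sllef] -> 12 lines: zgm wpav dutva rgzo ixh sllef giqn zhu rea itrkc iqnln ypkz
Hunk 3: at line 3 remove [ixh,sllef] add [bjm,vuxb] -> 12 lines: zgm wpav dutva rgzo bjm vuxb giqn zhu rea itrkc iqnln ypkz
Hunk 4: at line 1 remove [wpav,dutva] add [rtag] -> 11 lines: zgm rtag rgzo bjm vuxb giqn zhu rea itrkc iqnln ypkz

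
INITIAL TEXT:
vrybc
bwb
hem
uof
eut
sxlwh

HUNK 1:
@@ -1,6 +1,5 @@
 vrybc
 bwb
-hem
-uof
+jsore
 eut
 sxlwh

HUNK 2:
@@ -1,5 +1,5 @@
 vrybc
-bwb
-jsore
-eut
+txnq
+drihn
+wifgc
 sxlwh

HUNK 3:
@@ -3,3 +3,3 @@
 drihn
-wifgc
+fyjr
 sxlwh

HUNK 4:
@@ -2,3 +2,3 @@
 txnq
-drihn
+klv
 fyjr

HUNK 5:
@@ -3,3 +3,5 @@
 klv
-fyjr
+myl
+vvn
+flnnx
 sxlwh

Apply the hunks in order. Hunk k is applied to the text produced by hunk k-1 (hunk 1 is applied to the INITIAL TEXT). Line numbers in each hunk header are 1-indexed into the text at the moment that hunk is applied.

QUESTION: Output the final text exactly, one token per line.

Answer: vrybc
txnq
klv
myl
vvn
flnnx
sxlwh

Derivation:
Hunk 1: at line 1 remove [hem,uof] add [jsore] -> 5 lines: vrybc bwb jsore eut sxlwh
Hunk 2: at line 1 remove [bwb,jsore,eut] add [txnq,drihn,wifgc] -> 5 lines: vrybc txnq drihn wifgc sxlwh
Hunk 3: at line 3 remove [wifgc] add [fyjr] -> 5 lines: vrybc txnq drihn fyjr sxlwh
Hunk 4: at line 2 remove [drihn] add [klv] -> 5 lines: vrybc txnq klv fyjr sxlwh
Hunk 5: at line 3 remove [fyjr] add [myl,vvn,flnnx] -> 7 lines: vrybc txnq klv myl vvn flnnx sxlwh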